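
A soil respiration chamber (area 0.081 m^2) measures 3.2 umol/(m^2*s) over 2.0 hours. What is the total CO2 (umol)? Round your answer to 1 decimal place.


Step 1: Convert time to seconds: 2.0 hr * 3600 = 7200.0 s
Step 2: Total = flux * area * time_s
Step 3: Total = 3.2 * 0.081 * 7200.0
Step 4: Total = 1866.2 umol

1866.2


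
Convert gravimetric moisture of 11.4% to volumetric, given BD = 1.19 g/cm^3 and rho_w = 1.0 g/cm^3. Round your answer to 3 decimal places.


Step 1: theta = (w / 100) * BD / rho_w
Step 2: theta = (11.4 / 100) * 1.19 / 1.0
Step 3: theta = 0.114 * 1.19
Step 4: theta = 0.136

0.136


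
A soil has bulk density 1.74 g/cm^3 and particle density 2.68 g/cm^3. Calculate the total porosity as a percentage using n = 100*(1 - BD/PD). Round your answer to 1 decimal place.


Step 1: Formula: n = 100 * (1 - BD / PD)
Step 2: n = 100 * (1 - 1.74 / 2.68)
Step 3: n = 100 * (1 - 0.64925)
Step 4: n = 35.1%

35.1


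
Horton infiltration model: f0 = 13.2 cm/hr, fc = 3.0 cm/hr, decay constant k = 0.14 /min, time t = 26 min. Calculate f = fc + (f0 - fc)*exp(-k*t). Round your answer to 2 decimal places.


Step 1: f = fc + (f0 - fc) * exp(-k * t)
Step 2: exp(-0.14 * 26) = 0.026252
Step 3: f = 3.0 + (13.2 - 3.0) * 0.026252
Step 4: f = 3.0 + 10.2 * 0.026252
Step 5: f = 3.27 cm/hr

3.27


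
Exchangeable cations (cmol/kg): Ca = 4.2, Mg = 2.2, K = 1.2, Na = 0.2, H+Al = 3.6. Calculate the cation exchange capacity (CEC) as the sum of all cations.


Step 1: CEC = Ca + Mg + K + Na + (H+Al)
Step 2: CEC = 4.2 + 2.2 + 1.2 + 0.2 + 3.6
Step 3: CEC = 11.4 cmol/kg

11.4


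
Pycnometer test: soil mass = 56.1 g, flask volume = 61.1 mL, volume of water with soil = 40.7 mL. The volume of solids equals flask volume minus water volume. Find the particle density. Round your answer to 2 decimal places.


Step 1: Volume of solids = flask volume - water volume with soil
Step 2: V_solids = 61.1 - 40.7 = 20.4 mL
Step 3: Particle density = mass / V_solids = 56.1 / 20.4 = 2.75 g/cm^3

2.75


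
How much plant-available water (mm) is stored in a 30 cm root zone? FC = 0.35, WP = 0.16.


Step 1: Available water = (FC - WP) * depth * 10
Step 2: AW = (0.35 - 0.16) * 30 * 10
Step 3: AW = 0.19 * 30 * 10
Step 4: AW = 57.0 mm

57.0


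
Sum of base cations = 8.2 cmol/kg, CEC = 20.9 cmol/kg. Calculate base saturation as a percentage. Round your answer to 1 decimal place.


Step 1: BS = 100 * (sum of bases) / CEC
Step 2: BS = 100 * 8.2 / 20.9
Step 3: BS = 39.2%

39.2


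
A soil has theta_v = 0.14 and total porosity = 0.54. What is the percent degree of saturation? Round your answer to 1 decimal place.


Step 1: S = 100 * theta_v / n
Step 2: S = 100 * 0.14 / 0.54
Step 3: S = 25.9%

25.9


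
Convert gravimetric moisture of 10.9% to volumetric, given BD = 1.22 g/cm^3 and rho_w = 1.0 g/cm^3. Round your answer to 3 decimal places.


Step 1: theta = (w / 100) * BD / rho_w
Step 2: theta = (10.9 / 100) * 1.22 / 1.0
Step 3: theta = 0.109 * 1.22
Step 4: theta = 0.133

0.133


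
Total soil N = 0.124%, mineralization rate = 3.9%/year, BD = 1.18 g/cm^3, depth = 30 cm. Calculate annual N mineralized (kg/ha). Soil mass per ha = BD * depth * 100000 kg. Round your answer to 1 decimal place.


Step 1: Soil mass per ha = BD * depth * 100000 = 1.18 * 30 * 100000 = 3540000 kg
Step 2: Total N pool = soil mass * N%/100 = 3540000 * 0.124/100 = 4389.6 kg/ha
Step 3: N mineralized = N pool * rate%/100 = 4389.6 * 3.9/100 = 171.2 kg/ha/yr

171.2


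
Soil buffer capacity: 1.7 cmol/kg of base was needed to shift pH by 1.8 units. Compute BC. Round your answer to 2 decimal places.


Step 1: BC = change in base / change in pH
Step 2: BC = 1.7 / 1.8
Step 3: BC = 0.94 cmol/(kg*pH unit)

0.94


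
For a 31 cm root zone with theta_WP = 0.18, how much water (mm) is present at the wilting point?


Step 1: Water (mm) = theta_WP * depth * 10
Step 2: Water = 0.18 * 31 * 10
Step 3: Water = 55.8 mm

55.8


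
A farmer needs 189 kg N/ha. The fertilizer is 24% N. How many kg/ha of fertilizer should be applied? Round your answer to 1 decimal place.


Step 1: Fertilizer rate = target N / (N content / 100)
Step 2: Rate = 189 / (24 / 100)
Step 3: Rate = 189 / 0.24
Step 4: Rate = 787.5 kg/ha

787.5


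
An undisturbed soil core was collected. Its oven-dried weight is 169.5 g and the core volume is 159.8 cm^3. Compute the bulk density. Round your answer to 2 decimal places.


Step 1: Identify the formula: BD = dry mass / volume
Step 2: Substitute values: BD = 169.5 / 159.8
Step 3: BD = 1.06 g/cm^3

1.06


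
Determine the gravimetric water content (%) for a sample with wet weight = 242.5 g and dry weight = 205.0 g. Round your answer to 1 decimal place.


Step 1: Water mass = wet - dry = 242.5 - 205.0 = 37.5 g
Step 2: w = 100 * water mass / dry mass
Step 3: w = 100 * 37.5 / 205.0 = 18.3%

18.3


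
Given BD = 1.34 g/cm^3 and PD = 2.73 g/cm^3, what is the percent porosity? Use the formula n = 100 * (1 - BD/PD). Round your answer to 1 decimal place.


Step 1: Formula: n = 100 * (1 - BD / PD)
Step 2: n = 100 * (1 - 1.34 / 2.73)
Step 3: n = 100 * (1 - 0.49084)
Step 4: n = 50.9%

50.9


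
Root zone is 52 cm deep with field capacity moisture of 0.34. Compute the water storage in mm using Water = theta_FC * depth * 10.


Step 1: Water (mm) = theta_FC * depth (cm) * 10
Step 2: Water = 0.34 * 52 * 10
Step 3: Water = 176.8 mm

176.8


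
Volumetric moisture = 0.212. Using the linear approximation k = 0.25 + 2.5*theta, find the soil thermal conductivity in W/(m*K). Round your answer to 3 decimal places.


Step 1: k = 0.25 + 2.5 * theta
Step 2: k = 0.25 + 2.5 * 0.212
Step 3: k = 0.25 + 0.53
Step 4: k = 0.78 W/(m*K)

0.78


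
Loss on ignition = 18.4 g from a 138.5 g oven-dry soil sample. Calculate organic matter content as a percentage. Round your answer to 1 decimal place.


Step 1: OM% = 100 * LOI / sample mass
Step 2: OM = 100 * 18.4 / 138.5
Step 3: OM = 13.3%

13.3


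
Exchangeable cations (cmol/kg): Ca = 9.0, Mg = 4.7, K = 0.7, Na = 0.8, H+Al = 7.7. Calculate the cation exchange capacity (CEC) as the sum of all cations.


Step 1: CEC = Ca + Mg + K + Na + (H+Al)
Step 2: CEC = 9.0 + 4.7 + 0.7 + 0.8 + 7.7
Step 3: CEC = 22.9 cmol/kg

22.9


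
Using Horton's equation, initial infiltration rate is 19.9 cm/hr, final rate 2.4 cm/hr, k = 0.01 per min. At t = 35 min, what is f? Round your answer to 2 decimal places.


Step 1: f = fc + (f0 - fc) * exp(-k * t)
Step 2: exp(-0.01 * 35) = 0.704688
Step 3: f = 2.4 + (19.9 - 2.4) * 0.704688
Step 4: f = 2.4 + 17.5 * 0.704688
Step 5: f = 14.73 cm/hr

14.73


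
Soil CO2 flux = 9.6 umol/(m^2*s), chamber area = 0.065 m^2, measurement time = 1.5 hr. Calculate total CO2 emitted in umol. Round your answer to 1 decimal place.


Step 1: Convert time to seconds: 1.5 hr * 3600 = 5400.0 s
Step 2: Total = flux * area * time_s
Step 3: Total = 9.6 * 0.065 * 5400.0
Step 4: Total = 3369.6 umol

3369.6


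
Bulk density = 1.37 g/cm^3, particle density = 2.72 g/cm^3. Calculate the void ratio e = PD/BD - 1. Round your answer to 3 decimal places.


Step 1: e = PD / BD - 1
Step 2: e = 2.72 / 1.37 - 1
Step 3: e = 1.9854 - 1
Step 4: e = 0.985

0.985


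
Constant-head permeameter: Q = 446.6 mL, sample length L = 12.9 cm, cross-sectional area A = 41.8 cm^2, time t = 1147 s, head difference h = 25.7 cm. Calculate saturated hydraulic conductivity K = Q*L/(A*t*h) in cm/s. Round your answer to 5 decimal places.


Step 1: K = Q * L / (A * t * h)
Step 2: Numerator = 446.6 * 12.9 = 5761.14
Step 3: Denominator = 41.8 * 1147 * 25.7 = 1232176.22
Step 4: K = 5761.14 / 1232176.22 = 0.00468 cm/s

0.00468


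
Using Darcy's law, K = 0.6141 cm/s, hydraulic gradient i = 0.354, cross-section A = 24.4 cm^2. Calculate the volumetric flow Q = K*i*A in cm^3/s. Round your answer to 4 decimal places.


Step 1: Apply Darcy's law: Q = K * i * A
Step 2: Q = 0.6141 * 0.354 * 24.4
Step 3: Q = 5.3044 cm^3/s

5.3044


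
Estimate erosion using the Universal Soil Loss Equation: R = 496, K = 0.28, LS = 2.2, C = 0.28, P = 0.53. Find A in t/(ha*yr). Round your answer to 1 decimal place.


Step 1: A = R * K * LS * C * P
Step 2: R * K = 496 * 0.28 = 138.88
Step 3: (R*K) * LS = 138.88 * 2.2 = 305.536
Step 4: * C * P = 305.536 * 0.28 * 0.53 = 45.3
Step 5: A = 45.3 t/(ha*yr)

45.3


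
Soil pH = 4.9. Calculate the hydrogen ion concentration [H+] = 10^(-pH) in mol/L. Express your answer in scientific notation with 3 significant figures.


Step 1: [H+] = 10^(-pH)
Step 2: [H+] = 10^(-4.9)
Step 3: [H+] = 1.26e-05 mol/L

1.26e-05


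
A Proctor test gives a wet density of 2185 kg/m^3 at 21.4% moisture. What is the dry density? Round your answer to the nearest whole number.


Step 1: Dry density = wet density / (1 + w/100)
Step 2: Dry density = 2185 / (1 + 21.4/100)
Step 3: Dry density = 2185 / 1.214
Step 4: Dry density = 1800 kg/m^3

1800


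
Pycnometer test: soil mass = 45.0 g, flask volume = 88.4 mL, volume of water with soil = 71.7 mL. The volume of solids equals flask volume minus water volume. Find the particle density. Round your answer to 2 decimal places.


Step 1: Volume of solids = flask volume - water volume with soil
Step 2: V_solids = 88.4 - 71.7 = 16.7 mL
Step 3: Particle density = mass / V_solids = 45.0 / 16.7 = 2.69 g/cm^3

2.69


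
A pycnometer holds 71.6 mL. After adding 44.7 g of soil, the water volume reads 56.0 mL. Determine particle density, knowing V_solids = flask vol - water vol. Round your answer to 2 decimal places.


Step 1: Volume of solids = flask volume - water volume with soil
Step 2: V_solids = 71.6 - 56.0 = 15.6 mL
Step 3: Particle density = mass / V_solids = 44.7 / 15.6 = 2.87 g/cm^3

2.87


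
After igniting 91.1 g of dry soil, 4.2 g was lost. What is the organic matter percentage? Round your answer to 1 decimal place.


Step 1: OM% = 100 * LOI / sample mass
Step 2: OM = 100 * 4.2 / 91.1
Step 3: OM = 4.6%

4.6


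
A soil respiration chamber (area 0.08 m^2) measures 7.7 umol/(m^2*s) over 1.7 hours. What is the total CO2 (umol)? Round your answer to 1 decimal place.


Step 1: Convert time to seconds: 1.7 hr * 3600 = 6120.0 s
Step 2: Total = flux * area * time_s
Step 3: Total = 7.7 * 0.08 * 6120.0
Step 4: Total = 3769.9 umol

3769.9


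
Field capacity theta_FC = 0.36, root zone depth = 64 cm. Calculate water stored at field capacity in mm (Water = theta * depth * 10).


Step 1: Water (mm) = theta_FC * depth (cm) * 10
Step 2: Water = 0.36 * 64 * 10
Step 3: Water = 230.4 mm

230.4


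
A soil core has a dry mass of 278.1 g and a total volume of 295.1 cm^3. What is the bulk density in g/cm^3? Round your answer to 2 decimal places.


Step 1: Identify the formula: BD = dry mass / volume
Step 2: Substitute values: BD = 278.1 / 295.1
Step 3: BD = 0.94 g/cm^3

0.94


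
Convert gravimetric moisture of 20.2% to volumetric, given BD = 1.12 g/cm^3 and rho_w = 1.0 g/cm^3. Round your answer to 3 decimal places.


Step 1: theta = (w / 100) * BD / rho_w
Step 2: theta = (20.2 / 100) * 1.12 / 1.0
Step 3: theta = 0.202 * 1.12
Step 4: theta = 0.226

0.226


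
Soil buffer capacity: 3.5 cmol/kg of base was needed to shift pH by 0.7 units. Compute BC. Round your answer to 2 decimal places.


Step 1: BC = change in base / change in pH
Step 2: BC = 3.5 / 0.7
Step 3: BC = 5.0 cmol/(kg*pH unit)

5.0


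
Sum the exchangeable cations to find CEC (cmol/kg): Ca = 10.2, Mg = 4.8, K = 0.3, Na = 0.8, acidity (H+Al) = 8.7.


Step 1: CEC = Ca + Mg + K + Na + (H+Al)
Step 2: CEC = 10.2 + 4.8 + 0.3 + 0.8 + 8.7
Step 3: CEC = 24.8 cmol/kg

24.8


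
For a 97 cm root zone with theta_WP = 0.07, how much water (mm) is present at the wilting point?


Step 1: Water (mm) = theta_WP * depth * 10
Step 2: Water = 0.07 * 97 * 10
Step 3: Water = 67.9 mm

67.9


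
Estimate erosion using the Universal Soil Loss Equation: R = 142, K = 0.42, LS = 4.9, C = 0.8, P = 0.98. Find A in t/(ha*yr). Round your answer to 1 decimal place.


Step 1: A = R * K * LS * C * P
Step 2: R * K = 142 * 0.42 = 59.64
Step 3: (R*K) * LS = 59.64 * 4.9 = 292.236
Step 4: * C * P = 292.236 * 0.8 * 0.98 = 229.1
Step 5: A = 229.1 t/(ha*yr)

229.1


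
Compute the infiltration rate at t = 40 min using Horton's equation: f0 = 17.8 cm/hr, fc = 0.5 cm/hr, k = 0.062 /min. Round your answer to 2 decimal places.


Step 1: f = fc + (f0 - fc) * exp(-k * t)
Step 2: exp(-0.062 * 40) = 0.083743
Step 3: f = 0.5 + (17.8 - 0.5) * 0.083743
Step 4: f = 0.5 + 17.3 * 0.083743
Step 5: f = 1.95 cm/hr

1.95


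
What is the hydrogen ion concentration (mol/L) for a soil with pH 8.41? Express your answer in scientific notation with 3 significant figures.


Step 1: [H+] = 10^(-pH)
Step 2: [H+] = 10^(-8.41)
Step 3: [H+] = 3.89e-09 mol/L

3.89e-09


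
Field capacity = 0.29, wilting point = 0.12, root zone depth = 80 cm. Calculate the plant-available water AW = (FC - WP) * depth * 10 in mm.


Step 1: Available water = (FC - WP) * depth * 10
Step 2: AW = (0.29 - 0.12) * 80 * 10
Step 3: AW = 0.17 * 80 * 10
Step 4: AW = 136.0 mm

136.0


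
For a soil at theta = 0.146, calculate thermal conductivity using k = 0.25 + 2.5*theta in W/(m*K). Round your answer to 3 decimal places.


Step 1: k = 0.25 + 2.5 * theta
Step 2: k = 0.25 + 2.5 * 0.146
Step 3: k = 0.25 + 0.365
Step 4: k = 0.615 W/(m*K)

0.615


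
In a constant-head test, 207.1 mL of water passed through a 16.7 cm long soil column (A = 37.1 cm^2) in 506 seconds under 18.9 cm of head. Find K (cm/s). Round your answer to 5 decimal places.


Step 1: K = Q * L / (A * t * h)
Step 2: Numerator = 207.1 * 16.7 = 3458.57
Step 3: Denominator = 37.1 * 506 * 18.9 = 354802.14
Step 4: K = 3458.57 / 354802.14 = 0.00975 cm/s

0.00975


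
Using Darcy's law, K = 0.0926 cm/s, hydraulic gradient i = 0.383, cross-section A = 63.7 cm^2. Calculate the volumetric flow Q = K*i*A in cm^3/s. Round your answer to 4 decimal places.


Step 1: Apply Darcy's law: Q = K * i * A
Step 2: Q = 0.0926 * 0.383 * 63.7
Step 3: Q = 2.2592 cm^3/s

2.2592


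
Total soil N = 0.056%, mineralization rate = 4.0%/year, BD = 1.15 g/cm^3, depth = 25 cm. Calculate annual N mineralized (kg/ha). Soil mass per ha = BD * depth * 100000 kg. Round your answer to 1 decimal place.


Step 1: Soil mass per ha = BD * depth * 100000 = 1.15 * 25 * 100000 = 2875000 kg
Step 2: Total N pool = soil mass * N%/100 = 2875000 * 0.056/100 = 1610.0 kg/ha
Step 3: N mineralized = N pool * rate%/100 = 1610.0 * 4.0/100 = 64.4 kg/ha/yr

64.4


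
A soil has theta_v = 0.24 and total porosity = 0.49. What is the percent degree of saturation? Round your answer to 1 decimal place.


Step 1: S = 100 * theta_v / n
Step 2: S = 100 * 0.24 / 0.49
Step 3: S = 49.0%

49.0


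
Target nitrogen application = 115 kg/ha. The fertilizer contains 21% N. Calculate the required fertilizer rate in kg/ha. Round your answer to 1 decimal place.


Step 1: Fertilizer rate = target N / (N content / 100)
Step 2: Rate = 115 / (21 / 100)
Step 3: Rate = 115 / 0.21
Step 4: Rate = 547.6 kg/ha

547.6


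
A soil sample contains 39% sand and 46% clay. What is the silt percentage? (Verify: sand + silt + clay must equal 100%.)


Step 1: sand + silt + clay = 100%
Step 2: silt = 100 - sand - clay
Step 3: silt = 100 - 39 - 46
Step 4: silt = 15%

15


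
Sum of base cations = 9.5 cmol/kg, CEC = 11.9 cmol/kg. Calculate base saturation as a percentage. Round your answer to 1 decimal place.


Step 1: BS = 100 * (sum of bases) / CEC
Step 2: BS = 100 * 9.5 / 11.9
Step 3: BS = 79.8%

79.8


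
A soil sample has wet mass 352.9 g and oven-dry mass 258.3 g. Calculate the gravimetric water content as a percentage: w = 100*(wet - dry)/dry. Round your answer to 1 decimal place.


Step 1: Water mass = wet - dry = 352.9 - 258.3 = 94.6 g
Step 2: w = 100 * water mass / dry mass
Step 3: w = 100 * 94.6 / 258.3 = 36.6%

36.6


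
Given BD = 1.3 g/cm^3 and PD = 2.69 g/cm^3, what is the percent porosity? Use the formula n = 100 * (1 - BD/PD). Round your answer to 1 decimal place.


Step 1: Formula: n = 100 * (1 - BD / PD)
Step 2: n = 100 * (1 - 1.3 / 2.69)
Step 3: n = 100 * (1 - 0.48327)
Step 4: n = 51.7%

51.7


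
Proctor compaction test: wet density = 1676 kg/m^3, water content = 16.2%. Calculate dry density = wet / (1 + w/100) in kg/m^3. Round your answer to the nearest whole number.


Step 1: Dry density = wet density / (1 + w/100)
Step 2: Dry density = 1676 / (1 + 16.2/100)
Step 3: Dry density = 1676 / 1.162
Step 4: Dry density = 1442 kg/m^3

1442


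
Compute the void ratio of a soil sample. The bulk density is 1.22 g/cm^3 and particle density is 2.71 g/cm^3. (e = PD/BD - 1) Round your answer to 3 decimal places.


Step 1: e = PD / BD - 1
Step 2: e = 2.71 / 1.22 - 1
Step 3: e = 2.22131 - 1
Step 4: e = 1.221

1.221


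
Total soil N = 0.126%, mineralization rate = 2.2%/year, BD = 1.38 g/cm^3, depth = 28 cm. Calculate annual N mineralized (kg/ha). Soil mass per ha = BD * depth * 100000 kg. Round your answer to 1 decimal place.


Step 1: Soil mass per ha = BD * depth * 100000 = 1.38 * 28 * 100000 = 3864000 kg
Step 2: Total N pool = soil mass * N%/100 = 3864000 * 0.126/100 = 4868.64 kg/ha
Step 3: N mineralized = N pool * rate%/100 = 4868.64 * 2.2/100 = 107.1 kg/ha/yr

107.1


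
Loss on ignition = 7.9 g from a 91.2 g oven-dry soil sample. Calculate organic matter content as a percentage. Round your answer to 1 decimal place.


Step 1: OM% = 100 * LOI / sample mass
Step 2: OM = 100 * 7.9 / 91.2
Step 3: OM = 8.7%

8.7


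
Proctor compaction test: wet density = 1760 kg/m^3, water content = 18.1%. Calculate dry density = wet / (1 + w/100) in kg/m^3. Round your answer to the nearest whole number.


Step 1: Dry density = wet density / (1 + w/100)
Step 2: Dry density = 1760 / (1 + 18.1/100)
Step 3: Dry density = 1760 / 1.181
Step 4: Dry density = 1490 kg/m^3

1490


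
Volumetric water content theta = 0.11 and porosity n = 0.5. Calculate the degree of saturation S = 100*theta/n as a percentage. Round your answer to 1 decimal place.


Step 1: S = 100 * theta_v / n
Step 2: S = 100 * 0.11 / 0.5
Step 3: S = 22.0%

22.0


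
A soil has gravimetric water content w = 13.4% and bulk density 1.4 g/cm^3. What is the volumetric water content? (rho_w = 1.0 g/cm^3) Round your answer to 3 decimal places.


Step 1: theta = (w / 100) * BD / rho_w
Step 2: theta = (13.4 / 100) * 1.4 / 1.0
Step 3: theta = 0.134 * 1.4
Step 4: theta = 0.188

0.188


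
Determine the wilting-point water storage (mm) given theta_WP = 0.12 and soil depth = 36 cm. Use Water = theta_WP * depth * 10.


Step 1: Water (mm) = theta_WP * depth * 10
Step 2: Water = 0.12 * 36 * 10
Step 3: Water = 43.2 mm

43.2


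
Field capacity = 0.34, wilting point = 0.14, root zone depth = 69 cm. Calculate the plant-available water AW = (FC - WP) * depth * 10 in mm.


Step 1: Available water = (FC - WP) * depth * 10
Step 2: AW = (0.34 - 0.14) * 69 * 10
Step 3: AW = 0.2 * 69 * 10
Step 4: AW = 138.0 mm

138.0


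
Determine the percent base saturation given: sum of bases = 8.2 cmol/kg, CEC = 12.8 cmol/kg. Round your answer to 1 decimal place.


Step 1: BS = 100 * (sum of bases) / CEC
Step 2: BS = 100 * 8.2 / 12.8
Step 3: BS = 64.1%

64.1


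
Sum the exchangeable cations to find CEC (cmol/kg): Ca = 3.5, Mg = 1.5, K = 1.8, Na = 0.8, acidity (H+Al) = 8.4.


Step 1: CEC = Ca + Mg + K + Na + (H+Al)
Step 2: CEC = 3.5 + 1.5 + 1.8 + 0.8 + 8.4
Step 3: CEC = 16.0 cmol/kg

16.0


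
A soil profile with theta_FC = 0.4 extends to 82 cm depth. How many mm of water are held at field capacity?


Step 1: Water (mm) = theta_FC * depth (cm) * 10
Step 2: Water = 0.4 * 82 * 10
Step 3: Water = 328.0 mm

328.0


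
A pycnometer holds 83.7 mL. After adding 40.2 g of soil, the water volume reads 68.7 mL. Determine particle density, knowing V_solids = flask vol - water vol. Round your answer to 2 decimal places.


Step 1: Volume of solids = flask volume - water volume with soil
Step 2: V_solids = 83.7 - 68.7 = 15.0 mL
Step 3: Particle density = mass / V_solids = 40.2 / 15.0 = 2.68 g/cm^3

2.68


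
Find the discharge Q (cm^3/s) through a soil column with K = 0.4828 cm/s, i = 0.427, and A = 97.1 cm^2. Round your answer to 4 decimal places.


Step 1: Apply Darcy's law: Q = K * i * A
Step 2: Q = 0.4828 * 0.427 * 97.1
Step 3: Q = 20.0177 cm^3/s

20.0177


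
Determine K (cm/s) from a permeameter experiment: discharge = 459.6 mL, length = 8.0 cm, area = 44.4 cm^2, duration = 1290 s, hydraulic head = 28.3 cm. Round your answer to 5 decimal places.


Step 1: K = Q * L / (A * t * h)
Step 2: Numerator = 459.6 * 8.0 = 3676.8
Step 3: Denominator = 44.4 * 1290 * 28.3 = 1620910.8
Step 4: K = 3676.8 / 1620910.8 = 0.00227 cm/s

0.00227


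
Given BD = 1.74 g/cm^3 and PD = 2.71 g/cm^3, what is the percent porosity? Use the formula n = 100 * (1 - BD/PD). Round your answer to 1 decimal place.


Step 1: Formula: n = 100 * (1 - BD / PD)
Step 2: n = 100 * (1 - 1.74 / 2.71)
Step 3: n = 100 * (1 - 0.64207)
Step 4: n = 35.8%

35.8


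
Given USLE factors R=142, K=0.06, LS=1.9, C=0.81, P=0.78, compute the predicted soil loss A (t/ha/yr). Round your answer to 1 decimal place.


Step 1: A = R * K * LS * C * P
Step 2: R * K = 142 * 0.06 = 8.52
Step 3: (R*K) * LS = 8.52 * 1.9 = 16.188
Step 4: * C * P = 16.188 * 0.81 * 0.78 = 10.2
Step 5: A = 10.2 t/(ha*yr)

10.2


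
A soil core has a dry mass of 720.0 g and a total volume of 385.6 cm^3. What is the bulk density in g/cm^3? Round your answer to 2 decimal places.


Step 1: Identify the formula: BD = dry mass / volume
Step 2: Substitute values: BD = 720.0 / 385.6
Step 3: BD = 1.87 g/cm^3

1.87


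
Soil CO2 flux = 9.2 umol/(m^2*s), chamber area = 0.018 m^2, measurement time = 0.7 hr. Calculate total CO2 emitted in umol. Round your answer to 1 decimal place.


Step 1: Convert time to seconds: 0.7 hr * 3600 = 2520.0 s
Step 2: Total = flux * area * time_s
Step 3: Total = 9.2 * 0.018 * 2520.0
Step 4: Total = 417.3 umol

417.3


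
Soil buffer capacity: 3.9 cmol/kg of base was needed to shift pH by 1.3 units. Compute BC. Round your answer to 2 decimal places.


Step 1: BC = change in base / change in pH
Step 2: BC = 3.9 / 1.3
Step 3: BC = 3.0 cmol/(kg*pH unit)

3.0


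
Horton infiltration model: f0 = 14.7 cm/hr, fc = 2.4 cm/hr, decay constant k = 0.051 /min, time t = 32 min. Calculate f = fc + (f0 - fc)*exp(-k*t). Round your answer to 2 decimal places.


Step 1: f = fc + (f0 - fc) * exp(-k * t)
Step 2: exp(-0.051 * 32) = 0.195538
Step 3: f = 2.4 + (14.7 - 2.4) * 0.195538
Step 4: f = 2.4 + 12.3 * 0.195538
Step 5: f = 4.81 cm/hr

4.81


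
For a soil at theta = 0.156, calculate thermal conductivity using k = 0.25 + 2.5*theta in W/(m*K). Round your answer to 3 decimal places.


Step 1: k = 0.25 + 2.5 * theta
Step 2: k = 0.25 + 2.5 * 0.156
Step 3: k = 0.25 + 0.39
Step 4: k = 0.64 W/(m*K)

0.64


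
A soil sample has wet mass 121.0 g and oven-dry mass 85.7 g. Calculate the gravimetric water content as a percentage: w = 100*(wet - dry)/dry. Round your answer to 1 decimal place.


Step 1: Water mass = wet - dry = 121.0 - 85.7 = 35.3 g
Step 2: w = 100 * water mass / dry mass
Step 3: w = 100 * 35.3 / 85.7 = 41.2%

41.2


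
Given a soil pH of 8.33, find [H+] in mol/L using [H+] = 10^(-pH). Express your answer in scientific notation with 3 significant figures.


Step 1: [H+] = 10^(-pH)
Step 2: [H+] = 10^(-8.33)
Step 3: [H+] = 4.68e-09 mol/L

4.68e-09


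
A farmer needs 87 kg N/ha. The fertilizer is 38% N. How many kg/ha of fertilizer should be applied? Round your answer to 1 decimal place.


Step 1: Fertilizer rate = target N / (N content / 100)
Step 2: Rate = 87 / (38 / 100)
Step 3: Rate = 87 / 0.38
Step 4: Rate = 228.9 kg/ha

228.9


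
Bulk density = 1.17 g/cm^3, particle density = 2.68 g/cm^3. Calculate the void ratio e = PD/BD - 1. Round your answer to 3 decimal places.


Step 1: e = PD / BD - 1
Step 2: e = 2.68 / 1.17 - 1
Step 3: e = 2.2906 - 1
Step 4: e = 1.291

1.291


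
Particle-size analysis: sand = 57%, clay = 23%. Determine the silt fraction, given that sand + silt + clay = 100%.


Step 1: sand + silt + clay = 100%
Step 2: silt = 100 - sand - clay
Step 3: silt = 100 - 57 - 23
Step 4: silt = 20%

20


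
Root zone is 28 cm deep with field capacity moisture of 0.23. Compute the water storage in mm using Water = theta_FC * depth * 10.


Step 1: Water (mm) = theta_FC * depth (cm) * 10
Step 2: Water = 0.23 * 28 * 10
Step 3: Water = 64.4 mm

64.4


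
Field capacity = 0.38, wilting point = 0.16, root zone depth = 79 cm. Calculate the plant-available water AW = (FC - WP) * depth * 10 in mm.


Step 1: Available water = (FC - WP) * depth * 10
Step 2: AW = (0.38 - 0.16) * 79 * 10
Step 3: AW = 0.22 * 79 * 10
Step 4: AW = 173.8 mm

173.8


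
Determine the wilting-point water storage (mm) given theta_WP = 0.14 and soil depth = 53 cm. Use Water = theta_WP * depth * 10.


Step 1: Water (mm) = theta_WP * depth * 10
Step 2: Water = 0.14 * 53 * 10
Step 3: Water = 74.2 mm

74.2


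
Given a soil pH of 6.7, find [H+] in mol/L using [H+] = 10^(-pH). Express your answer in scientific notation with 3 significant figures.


Step 1: [H+] = 10^(-pH)
Step 2: [H+] = 10^(-6.7)
Step 3: [H+] = 2.00e-07 mol/L

2.00e-07


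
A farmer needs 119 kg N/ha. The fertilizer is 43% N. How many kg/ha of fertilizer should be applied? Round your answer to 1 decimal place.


Step 1: Fertilizer rate = target N / (N content / 100)
Step 2: Rate = 119 / (43 / 100)
Step 3: Rate = 119 / 0.43
Step 4: Rate = 276.7 kg/ha

276.7


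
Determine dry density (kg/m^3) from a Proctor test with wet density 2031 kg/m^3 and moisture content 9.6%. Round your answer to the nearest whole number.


Step 1: Dry density = wet density / (1 + w/100)
Step 2: Dry density = 2031 / (1 + 9.6/100)
Step 3: Dry density = 2031 / 1.096
Step 4: Dry density = 1853 kg/m^3

1853


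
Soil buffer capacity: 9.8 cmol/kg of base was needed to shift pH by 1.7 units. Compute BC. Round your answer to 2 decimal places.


Step 1: BC = change in base / change in pH
Step 2: BC = 9.8 / 1.7
Step 3: BC = 5.76 cmol/(kg*pH unit)

5.76


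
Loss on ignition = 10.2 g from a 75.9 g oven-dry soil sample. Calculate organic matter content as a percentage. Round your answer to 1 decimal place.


Step 1: OM% = 100 * LOI / sample mass
Step 2: OM = 100 * 10.2 / 75.9
Step 3: OM = 13.4%

13.4


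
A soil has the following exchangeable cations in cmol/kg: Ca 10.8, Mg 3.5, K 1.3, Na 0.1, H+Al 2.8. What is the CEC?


Step 1: CEC = Ca + Mg + K + Na + (H+Al)
Step 2: CEC = 10.8 + 3.5 + 1.3 + 0.1 + 2.8
Step 3: CEC = 18.5 cmol/kg

18.5


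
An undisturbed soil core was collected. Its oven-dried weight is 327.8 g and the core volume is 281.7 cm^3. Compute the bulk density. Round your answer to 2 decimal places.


Step 1: Identify the formula: BD = dry mass / volume
Step 2: Substitute values: BD = 327.8 / 281.7
Step 3: BD = 1.16 g/cm^3

1.16


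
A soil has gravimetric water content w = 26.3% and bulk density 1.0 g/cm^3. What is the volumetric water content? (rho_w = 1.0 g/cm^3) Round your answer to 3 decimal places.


Step 1: theta = (w / 100) * BD / rho_w
Step 2: theta = (26.3 / 100) * 1.0 / 1.0
Step 3: theta = 0.263 * 1.0
Step 4: theta = 0.263

0.263


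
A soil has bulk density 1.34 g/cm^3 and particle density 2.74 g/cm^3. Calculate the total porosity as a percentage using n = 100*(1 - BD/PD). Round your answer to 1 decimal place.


Step 1: Formula: n = 100 * (1 - BD / PD)
Step 2: n = 100 * (1 - 1.34 / 2.74)
Step 3: n = 100 * (1 - 0.48905)
Step 4: n = 51.1%

51.1


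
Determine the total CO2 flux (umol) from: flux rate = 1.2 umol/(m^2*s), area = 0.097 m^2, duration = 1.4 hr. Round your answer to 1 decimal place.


Step 1: Convert time to seconds: 1.4 hr * 3600 = 5040.0 s
Step 2: Total = flux * area * time_s
Step 3: Total = 1.2 * 0.097 * 5040.0
Step 4: Total = 586.7 umol

586.7


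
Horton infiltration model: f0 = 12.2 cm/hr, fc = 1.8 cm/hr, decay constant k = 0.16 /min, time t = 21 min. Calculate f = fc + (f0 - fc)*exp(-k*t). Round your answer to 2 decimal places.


Step 1: f = fc + (f0 - fc) * exp(-k * t)
Step 2: exp(-0.16 * 21) = 0.034735
Step 3: f = 1.8 + (12.2 - 1.8) * 0.034735
Step 4: f = 1.8 + 10.4 * 0.034735
Step 5: f = 2.16 cm/hr

2.16


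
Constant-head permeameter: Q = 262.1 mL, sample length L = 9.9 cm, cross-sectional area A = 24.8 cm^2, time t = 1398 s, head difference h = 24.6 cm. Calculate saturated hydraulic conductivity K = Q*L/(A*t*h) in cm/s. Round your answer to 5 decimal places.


Step 1: K = Q * L / (A * t * h)
Step 2: Numerator = 262.1 * 9.9 = 2594.79
Step 3: Denominator = 24.8 * 1398 * 24.6 = 852891.84
Step 4: K = 2594.79 / 852891.84 = 0.00304 cm/s

0.00304


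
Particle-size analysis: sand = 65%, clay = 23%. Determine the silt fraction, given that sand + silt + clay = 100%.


Step 1: sand + silt + clay = 100%
Step 2: silt = 100 - sand - clay
Step 3: silt = 100 - 65 - 23
Step 4: silt = 12%

12


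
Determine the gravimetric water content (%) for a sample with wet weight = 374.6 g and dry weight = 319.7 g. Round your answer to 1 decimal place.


Step 1: Water mass = wet - dry = 374.6 - 319.7 = 54.9 g
Step 2: w = 100 * water mass / dry mass
Step 3: w = 100 * 54.9 / 319.7 = 17.2%

17.2


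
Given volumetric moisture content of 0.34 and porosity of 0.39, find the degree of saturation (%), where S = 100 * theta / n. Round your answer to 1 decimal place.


Step 1: S = 100 * theta_v / n
Step 2: S = 100 * 0.34 / 0.39
Step 3: S = 87.2%

87.2


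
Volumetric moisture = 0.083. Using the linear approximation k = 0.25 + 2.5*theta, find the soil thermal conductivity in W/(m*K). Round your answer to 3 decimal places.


Step 1: k = 0.25 + 2.5 * theta
Step 2: k = 0.25 + 2.5 * 0.083
Step 3: k = 0.25 + 0.208
Step 4: k = 0.458 W/(m*K)

0.458


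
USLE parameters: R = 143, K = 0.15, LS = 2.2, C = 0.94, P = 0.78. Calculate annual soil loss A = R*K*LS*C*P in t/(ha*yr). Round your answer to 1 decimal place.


Step 1: A = R * K * LS * C * P
Step 2: R * K = 143 * 0.15 = 21.45
Step 3: (R*K) * LS = 21.45 * 2.2 = 47.19
Step 4: * C * P = 47.19 * 0.94 * 0.78 = 34.6
Step 5: A = 34.6 t/(ha*yr)

34.6


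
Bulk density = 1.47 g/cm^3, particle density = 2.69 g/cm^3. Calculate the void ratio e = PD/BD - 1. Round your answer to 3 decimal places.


Step 1: e = PD / BD - 1
Step 2: e = 2.69 / 1.47 - 1
Step 3: e = 1.82993 - 1
Step 4: e = 0.83

0.83


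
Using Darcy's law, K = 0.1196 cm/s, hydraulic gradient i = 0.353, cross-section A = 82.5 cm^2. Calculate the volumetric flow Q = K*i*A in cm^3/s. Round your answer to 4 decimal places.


Step 1: Apply Darcy's law: Q = K * i * A
Step 2: Q = 0.1196 * 0.353 * 82.5
Step 3: Q = 3.4831 cm^3/s

3.4831


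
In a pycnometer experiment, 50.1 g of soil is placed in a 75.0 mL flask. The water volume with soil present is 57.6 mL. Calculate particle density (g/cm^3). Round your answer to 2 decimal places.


Step 1: Volume of solids = flask volume - water volume with soil
Step 2: V_solids = 75.0 - 57.6 = 17.4 mL
Step 3: Particle density = mass / V_solids = 50.1 / 17.4 = 2.88 g/cm^3

2.88


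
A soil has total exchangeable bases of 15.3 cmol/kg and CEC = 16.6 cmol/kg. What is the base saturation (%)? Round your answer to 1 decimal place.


Step 1: BS = 100 * (sum of bases) / CEC
Step 2: BS = 100 * 15.3 / 16.6
Step 3: BS = 92.2%

92.2


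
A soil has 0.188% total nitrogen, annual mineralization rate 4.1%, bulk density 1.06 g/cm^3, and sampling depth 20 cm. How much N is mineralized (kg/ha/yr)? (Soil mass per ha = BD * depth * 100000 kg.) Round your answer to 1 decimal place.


Step 1: Soil mass per ha = BD * depth * 100000 = 1.06 * 20 * 100000 = 2120000 kg
Step 2: Total N pool = soil mass * N%/100 = 2120000 * 0.188/100 = 3985.6 kg/ha
Step 3: N mineralized = N pool * rate%/100 = 3985.6 * 4.1/100 = 163.4 kg/ha/yr

163.4


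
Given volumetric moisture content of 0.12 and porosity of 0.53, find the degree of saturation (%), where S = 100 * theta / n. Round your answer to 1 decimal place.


Step 1: S = 100 * theta_v / n
Step 2: S = 100 * 0.12 / 0.53
Step 3: S = 22.6%

22.6


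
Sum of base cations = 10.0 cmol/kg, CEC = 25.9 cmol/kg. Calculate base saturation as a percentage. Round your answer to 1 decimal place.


Step 1: BS = 100 * (sum of bases) / CEC
Step 2: BS = 100 * 10.0 / 25.9
Step 3: BS = 38.6%

38.6


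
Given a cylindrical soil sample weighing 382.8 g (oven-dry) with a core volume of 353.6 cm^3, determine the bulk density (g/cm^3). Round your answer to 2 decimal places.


Step 1: Identify the formula: BD = dry mass / volume
Step 2: Substitute values: BD = 382.8 / 353.6
Step 3: BD = 1.08 g/cm^3

1.08


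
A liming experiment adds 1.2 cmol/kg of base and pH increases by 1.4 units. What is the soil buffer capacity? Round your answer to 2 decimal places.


Step 1: BC = change in base / change in pH
Step 2: BC = 1.2 / 1.4
Step 3: BC = 0.86 cmol/(kg*pH unit)

0.86


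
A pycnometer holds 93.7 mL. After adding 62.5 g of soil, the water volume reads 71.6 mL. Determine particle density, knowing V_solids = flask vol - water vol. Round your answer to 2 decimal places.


Step 1: Volume of solids = flask volume - water volume with soil
Step 2: V_solids = 93.7 - 71.6 = 22.1 mL
Step 3: Particle density = mass / V_solids = 62.5 / 22.1 = 2.83 g/cm^3

2.83


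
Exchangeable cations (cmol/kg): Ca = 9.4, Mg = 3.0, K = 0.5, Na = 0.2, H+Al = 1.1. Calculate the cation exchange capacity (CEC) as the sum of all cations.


Step 1: CEC = Ca + Mg + K + Na + (H+Al)
Step 2: CEC = 9.4 + 3.0 + 0.5 + 0.2 + 1.1
Step 3: CEC = 14.2 cmol/kg

14.2


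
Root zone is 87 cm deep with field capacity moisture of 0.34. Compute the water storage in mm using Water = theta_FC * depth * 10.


Step 1: Water (mm) = theta_FC * depth (cm) * 10
Step 2: Water = 0.34 * 87 * 10
Step 3: Water = 295.8 mm

295.8


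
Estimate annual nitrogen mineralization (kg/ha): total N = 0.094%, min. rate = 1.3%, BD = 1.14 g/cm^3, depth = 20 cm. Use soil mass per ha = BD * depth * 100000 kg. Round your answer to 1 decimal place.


Step 1: Soil mass per ha = BD * depth * 100000 = 1.14 * 20 * 100000 = 2280000 kg
Step 2: Total N pool = soil mass * N%/100 = 2280000 * 0.094/100 = 2143.2 kg/ha
Step 3: N mineralized = N pool * rate%/100 = 2143.2 * 1.3/100 = 27.9 kg/ha/yr

27.9


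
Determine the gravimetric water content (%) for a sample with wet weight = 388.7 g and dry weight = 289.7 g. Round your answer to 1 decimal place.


Step 1: Water mass = wet - dry = 388.7 - 289.7 = 99.0 g
Step 2: w = 100 * water mass / dry mass
Step 3: w = 100 * 99.0 / 289.7 = 34.2%

34.2


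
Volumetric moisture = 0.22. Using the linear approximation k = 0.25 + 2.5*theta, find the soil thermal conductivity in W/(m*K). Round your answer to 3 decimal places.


Step 1: k = 0.25 + 2.5 * theta
Step 2: k = 0.25 + 2.5 * 0.22
Step 3: k = 0.25 + 0.55
Step 4: k = 0.8 W/(m*K)

0.8


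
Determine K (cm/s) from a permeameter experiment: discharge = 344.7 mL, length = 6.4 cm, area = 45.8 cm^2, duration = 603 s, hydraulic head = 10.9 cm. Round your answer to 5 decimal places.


Step 1: K = Q * L / (A * t * h)
Step 2: Numerator = 344.7 * 6.4 = 2206.08
Step 3: Denominator = 45.8 * 603 * 10.9 = 301029.66
Step 4: K = 2206.08 / 301029.66 = 0.00733 cm/s

0.00733


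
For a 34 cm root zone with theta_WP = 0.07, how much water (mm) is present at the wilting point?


Step 1: Water (mm) = theta_WP * depth * 10
Step 2: Water = 0.07 * 34 * 10
Step 3: Water = 23.8 mm

23.8


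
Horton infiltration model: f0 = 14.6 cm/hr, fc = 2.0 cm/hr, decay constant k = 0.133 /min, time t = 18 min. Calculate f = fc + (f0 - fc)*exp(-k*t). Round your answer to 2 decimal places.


Step 1: f = fc + (f0 - fc) * exp(-k * t)
Step 2: exp(-0.133 * 18) = 0.091264
Step 3: f = 2.0 + (14.6 - 2.0) * 0.091264
Step 4: f = 2.0 + 12.6 * 0.091264
Step 5: f = 3.15 cm/hr

3.15


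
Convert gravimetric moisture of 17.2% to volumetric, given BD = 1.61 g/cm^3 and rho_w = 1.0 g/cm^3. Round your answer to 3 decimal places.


Step 1: theta = (w / 100) * BD / rho_w
Step 2: theta = (17.2 / 100) * 1.61 / 1.0
Step 3: theta = 0.172 * 1.61
Step 4: theta = 0.277

0.277


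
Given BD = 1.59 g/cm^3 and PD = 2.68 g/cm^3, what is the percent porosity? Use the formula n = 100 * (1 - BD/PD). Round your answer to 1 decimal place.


Step 1: Formula: n = 100 * (1 - BD / PD)
Step 2: n = 100 * (1 - 1.59 / 2.68)
Step 3: n = 100 * (1 - 0.59328)
Step 4: n = 40.7%

40.7


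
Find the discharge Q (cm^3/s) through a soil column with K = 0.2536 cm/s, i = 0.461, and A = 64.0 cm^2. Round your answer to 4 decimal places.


Step 1: Apply Darcy's law: Q = K * i * A
Step 2: Q = 0.2536 * 0.461 * 64.0
Step 3: Q = 7.4822 cm^3/s

7.4822


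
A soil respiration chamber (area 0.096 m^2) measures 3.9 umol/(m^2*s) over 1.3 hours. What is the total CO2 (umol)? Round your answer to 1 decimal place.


Step 1: Convert time to seconds: 1.3 hr * 3600 = 4680.0 s
Step 2: Total = flux * area * time_s
Step 3: Total = 3.9 * 0.096 * 4680.0
Step 4: Total = 1752.2 umol

1752.2


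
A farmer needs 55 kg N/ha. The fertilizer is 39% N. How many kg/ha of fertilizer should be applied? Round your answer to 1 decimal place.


Step 1: Fertilizer rate = target N / (N content / 100)
Step 2: Rate = 55 / (39 / 100)
Step 3: Rate = 55 / 0.39
Step 4: Rate = 141.0 kg/ha

141.0


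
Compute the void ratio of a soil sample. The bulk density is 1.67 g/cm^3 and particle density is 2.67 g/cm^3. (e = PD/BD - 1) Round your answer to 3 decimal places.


Step 1: e = PD / BD - 1
Step 2: e = 2.67 / 1.67 - 1
Step 3: e = 1.5988 - 1
Step 4: e = 0.599

0.599


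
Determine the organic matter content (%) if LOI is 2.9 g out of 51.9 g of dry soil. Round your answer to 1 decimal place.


Step 1: OM% = 100 * LOI / sample mass
Step 2: OM = 100 * 2.9 / 51.9
Step 3: OM = 5.6%

5.6


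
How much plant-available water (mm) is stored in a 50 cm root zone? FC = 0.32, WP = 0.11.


Step 1: Available water = (FC - WP) * depth * 10
Step 2: AW = (0.32 - 0.11) * 50 * 10
Step 3: AW = 0.21 * 50 * 10
Step 4: AW = 105.0 mm

105.0


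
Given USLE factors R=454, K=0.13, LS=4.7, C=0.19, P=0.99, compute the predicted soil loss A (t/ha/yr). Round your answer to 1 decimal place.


Step 1: A = R * K * LS * C * P
Step 2: R * K = 454 * 0.13 = 59.02
Step 3: (R*K) * LS = 59.02 * 4.7 = 277.394
Step 4: * C * P = 277.394 * 0.19 * 0.99 = 52.2
Step 5: A = 52.2 t/(ha*yr)

52.2


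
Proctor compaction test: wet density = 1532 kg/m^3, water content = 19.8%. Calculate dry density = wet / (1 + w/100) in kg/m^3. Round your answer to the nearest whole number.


Step 1: Dry density = wet density / (1 + w/100)
Step 2: Dry density = 1532 / (1 + 19.8/100)
Step 3: Dry density = 1532 / 1.198
Step 4: Dry density = 1279 kg/m^3

1279


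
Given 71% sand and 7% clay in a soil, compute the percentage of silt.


Step 1: sand + silt + clay = 100%
Step 2: silt = 100 - sand - clay
Step 3: silt = 100 - 71 - 7
Step 4: silt = 22%

22


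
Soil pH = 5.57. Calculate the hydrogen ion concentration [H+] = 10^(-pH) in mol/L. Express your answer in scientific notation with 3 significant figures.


Step 1: [H+] = 10^(-pH)
Step 2: [H+] = 10^(-5.57)
Step 3: [H+] = 2.69e-06 mol/L

2.69e-06


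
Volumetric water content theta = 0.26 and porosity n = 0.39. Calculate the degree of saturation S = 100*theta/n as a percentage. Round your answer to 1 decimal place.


Step 1: S = 100 * theta_v / n
Step 2: S = 100 * 0.26 / 0.39
Step 3: S = 66.7%

66.7


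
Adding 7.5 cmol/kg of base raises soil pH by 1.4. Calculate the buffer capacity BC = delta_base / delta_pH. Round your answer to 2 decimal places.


Step 1: BC = change in base / change in pH
Step 2: BC = 7.5 / 1.4
Step 3: BC = 5.36 cmol/(kg*pH unit)

5.36
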